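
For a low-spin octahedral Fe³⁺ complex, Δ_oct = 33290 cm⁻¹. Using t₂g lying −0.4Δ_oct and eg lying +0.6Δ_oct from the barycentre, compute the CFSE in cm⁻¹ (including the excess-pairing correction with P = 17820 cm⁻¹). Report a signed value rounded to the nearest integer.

-30940

Fe³⁺: group 8, so d-count = 8 − 3 = 5.
The d⁵ electrons fill as t₂g⁵ eg⁰.
CFSE(orbital) = 5×(-0.4Δ_oct) + 0×(0.6Δ_oct) = -2.0Δ_oct; with Δ_oct = 33290 cm⁻¹ that is -66580 cm⁻¹.
High-spin d⁵ would be t₂g³ eg² with 0 pairs; low-spin has 2, so 2 excess pairs cost +2P = +35640 cm⁻¹.
Overall CFSE = -66580 + 35640 = -30940 cm⁻¹.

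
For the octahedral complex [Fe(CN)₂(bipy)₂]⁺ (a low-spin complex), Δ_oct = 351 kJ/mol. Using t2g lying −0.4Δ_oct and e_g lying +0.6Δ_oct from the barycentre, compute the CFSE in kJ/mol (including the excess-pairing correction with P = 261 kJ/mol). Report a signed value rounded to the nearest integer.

Ligand charges: 2×(-1) from CN⁻ and 2×(+0) from bipy sum to -2; with overall charge +1, Fe is +3.
Fe is in group 8, so Fe³⁺ is d⁵ (8 − 3 = 5).
Electron filling gives t2g^5 e_g^0.
CFSE(orbital) = 5×(-0.4Δ_oct) + 0×(0.6Δ_oct) = -2.0Δ_oct; with Δ_oct = 351 kJ/mol that is -702 kJ/mol.
Relative to high-spin t2g^3 e_g^2 (0 paired), the low-spin configuration has 2 additional pairs, contributing +2 × 261 = +522 kJ/mol.
Combining: -702 + 522 = -180 kJ/mol.

-180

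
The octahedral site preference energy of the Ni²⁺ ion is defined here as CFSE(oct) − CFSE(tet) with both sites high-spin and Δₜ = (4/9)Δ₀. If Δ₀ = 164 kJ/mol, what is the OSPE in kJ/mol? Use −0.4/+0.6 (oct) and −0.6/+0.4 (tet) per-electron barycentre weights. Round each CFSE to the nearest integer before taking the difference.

-139

Ni²⁺: group 10, so d-count = 10 − 2 = 8.
In an octahedral site d⁸ (HS) is t2g^6 e_g^2, giving CFSE(oct) = -1.2Δ₀ = -197 kJ/mol.
Tetrahedral: e^4 t2^4, CFSE = 4(−0.6) + 4(+0.4) = -0.8Δₜ = -0.8 × (4/9) × 164 = -58 kJ/mol.
OSPE = CFSE(oct) − CFSE(tet) = -197 − (-58) = -139 kJ/mol.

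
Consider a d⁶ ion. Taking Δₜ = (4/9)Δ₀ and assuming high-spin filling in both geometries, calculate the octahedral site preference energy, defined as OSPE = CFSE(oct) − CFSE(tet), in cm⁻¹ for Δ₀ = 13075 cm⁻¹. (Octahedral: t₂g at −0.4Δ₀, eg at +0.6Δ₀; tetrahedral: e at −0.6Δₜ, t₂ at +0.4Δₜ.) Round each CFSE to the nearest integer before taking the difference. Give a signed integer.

Octahedral high-spin t2g^4 e_g^2: CFSE = -0.4 × 13075 = -5230 cm⁻¹.
Tetrahedral e^3 t2^3 gives -0.6Δₜ = -0.6 × (4/9) × 13075 = -3487 cm⁻¹.
OSPE = CFSE(oct) − CFSE(tet) = -5230 − (-3487) = -1743 cm⁻¹.

-1743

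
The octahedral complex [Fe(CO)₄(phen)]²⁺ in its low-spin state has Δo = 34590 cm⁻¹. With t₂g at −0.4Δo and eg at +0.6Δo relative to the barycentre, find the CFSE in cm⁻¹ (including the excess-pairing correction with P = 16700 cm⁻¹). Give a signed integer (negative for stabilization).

-49616

Ligand charges: 4×(+0) from CO and 1×(+0) from phen sum to +0; with overall charge +2, Fe is +2.
Group 8 minus oxidation state +2 gives a d⁶ configuration for Fe²⁺.
The d⁶ electrons fill as t₂g⁶ eg⁰.
CFSE(orbital) = 6×(-0.4Δo) + 0×(0.6Δo) = -2.4Δo; with Δo = 34590 cm⁻¹ that is -83016 cm⁻¹.
Relative to high-spin t₂g⁴ eg² (1 paired), the low-spin configuration has 2 additional pairs, contributing +2 × 16700 = +33400 cm⁻¹.
Net CFSE = -83016 + 33400 = -49616 cm⁻¹.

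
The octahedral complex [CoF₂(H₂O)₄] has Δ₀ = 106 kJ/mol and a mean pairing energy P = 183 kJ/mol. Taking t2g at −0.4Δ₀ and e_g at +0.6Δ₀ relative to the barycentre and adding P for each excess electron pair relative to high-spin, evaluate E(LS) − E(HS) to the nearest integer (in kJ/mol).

Ligand charges: 2×(-1) from F⁻ and 4×(+0) from H₂O sum to -2; with overall charge +0, Co is +2.
Co²⁺: group 9, so d-count = 9 − 2 = 7.
High-spin: t2g^5 e_g^2, CFSE = -0.8Δ₀ = -85 kJ/mol.
Low-spin: t2g^6 e_g^1, orbital CFSE = -1.8Δ₀ = -191 kJ/mol; plus 1 excess pair × P = +183 kJ/mol; total -8 kJ/mol.
E(LS) − E(HS) = -8 − (-85) = 77 kJ/mol.

77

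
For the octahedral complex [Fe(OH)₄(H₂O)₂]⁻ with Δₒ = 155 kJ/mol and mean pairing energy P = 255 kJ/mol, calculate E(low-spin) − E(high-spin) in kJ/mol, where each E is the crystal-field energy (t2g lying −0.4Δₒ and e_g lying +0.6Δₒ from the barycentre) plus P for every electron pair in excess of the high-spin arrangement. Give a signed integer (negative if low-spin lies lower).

200

Ligand charges: 4×(-1) from OH⁻ and 2×(+0) from H₂O sum to -4; with overall charge -1, Fe is +3.
Fe sits in group 8; removing 3 electrons leaves Fe³⁺ with 8 − 3 = 5 d electrons.
High-spin d⁵ fills as t2g^3 e_g^2 with CFSE 3(−0.4) + 2(+0.6) = 0.0Δₒ = 0 kJ/mol.
Low-spin: t2g^5 e_g^0, orbital CFSE = -2.0Δₒ = -310 kJ/mol; plus 2 excess pairs × P = +510 kJ/mol; total 200 kJ/mol.
Thus E(LS) − E(HS) = 200 kJ/mol.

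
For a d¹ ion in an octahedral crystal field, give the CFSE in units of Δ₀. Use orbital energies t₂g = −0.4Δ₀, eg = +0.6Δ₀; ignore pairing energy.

-0.4 Δ₀

Configuration: t₂g¹ eg⁰.
CFSE = 1(-0.4Δ₀) + 0(0.6Δ₀) = -0.4Δ₀ + 0.0Δ₀ = -0.4Δ₀.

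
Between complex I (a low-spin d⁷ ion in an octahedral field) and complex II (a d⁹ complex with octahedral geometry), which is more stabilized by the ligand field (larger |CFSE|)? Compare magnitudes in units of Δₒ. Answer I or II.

I

I: t2g^6 e_g^1, CFSE = -1.8Δₒ.
II: For octahedral d⁹ the high- and low-spin configurations coincide; t2g^6 e_g^3, CFSE = -0.6Δₒ.
So I has the larger |CFSE|.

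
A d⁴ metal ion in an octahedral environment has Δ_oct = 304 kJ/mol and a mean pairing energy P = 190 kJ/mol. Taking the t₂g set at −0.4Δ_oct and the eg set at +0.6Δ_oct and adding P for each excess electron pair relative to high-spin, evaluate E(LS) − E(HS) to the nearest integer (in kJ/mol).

High-spin d⁴ fills as t₂g³ eg¹ with CFSE 3(−0.4) + 1(+0.6) = -0.6Δ_oct = -182 kJ/mol.
For low-spin the configuration is t₂g⁴ eg⁰: orbital energy -1.6 × 304 = -486 kJ/mol, and 1 additional pair relative to high-spin adds 190 kJ/mol, giving -296 kJ/mol.
Thus E(LS) − E(HS) = -114 kJ/mol.

-114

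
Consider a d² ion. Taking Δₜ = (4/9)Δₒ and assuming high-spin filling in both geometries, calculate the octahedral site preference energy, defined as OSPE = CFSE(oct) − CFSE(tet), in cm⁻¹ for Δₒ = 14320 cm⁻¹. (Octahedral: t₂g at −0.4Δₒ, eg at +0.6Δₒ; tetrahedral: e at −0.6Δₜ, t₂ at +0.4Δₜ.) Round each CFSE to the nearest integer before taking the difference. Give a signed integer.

In an octahedral site d² (HS) is t₂g² eg⁰, giving CFSE(oct) = -0.8Δₒ = -11456 cm⁻¹.
In a tetrahedral site the filling is e² t₂⁰: CFSE(tet) = -1.2Δₜ = -1.2 × (4/9)(14320) = -7637 cm⁻¹.
OSPE = -11456 − (-7637) = -3819 cm⁻¹.

-3819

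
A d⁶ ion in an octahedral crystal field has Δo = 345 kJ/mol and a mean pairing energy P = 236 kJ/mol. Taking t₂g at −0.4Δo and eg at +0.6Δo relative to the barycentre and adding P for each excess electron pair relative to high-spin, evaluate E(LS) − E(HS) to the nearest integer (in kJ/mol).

-218

In the high-spin limit (t₂g⁴ eg²) the orbital term is -0.4Δo = -138 kJ/mol, with no excess pairing.
Low-spin t₂g⁶ eg⁰ gives -2.4Δo = -828 kJ/mol, but forming 2 extra pairs costs 2P = 472 kJ/mol, so E(LS) = -828 + 472 = -356 kJ/mol.
The difference is -356 − (-138) = -218 kJ/mol, so low-spin lies lower.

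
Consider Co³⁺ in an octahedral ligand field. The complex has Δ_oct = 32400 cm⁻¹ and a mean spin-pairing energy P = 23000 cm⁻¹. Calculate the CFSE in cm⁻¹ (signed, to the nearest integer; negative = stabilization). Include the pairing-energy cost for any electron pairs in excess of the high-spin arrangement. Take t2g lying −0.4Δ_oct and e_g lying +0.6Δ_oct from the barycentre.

-31760

Co³⁺: group 9, so d-count = 9 − 3 = 6.
Δ_oct > P, so pairing is preferred: the ground state is low-spin.
That gives t2g^6 e_g^0.
Orbital CFSE = -2.4Δ_oct = -2.4 × 32400 = -77760 cm⁻¹.
Excess pairs vs high-spin: 3 − 1 = 2; pairing cost = +46000 cm⁻¹.
Net CFSE = -77760 + 46000 = -31760 cm⁻¹.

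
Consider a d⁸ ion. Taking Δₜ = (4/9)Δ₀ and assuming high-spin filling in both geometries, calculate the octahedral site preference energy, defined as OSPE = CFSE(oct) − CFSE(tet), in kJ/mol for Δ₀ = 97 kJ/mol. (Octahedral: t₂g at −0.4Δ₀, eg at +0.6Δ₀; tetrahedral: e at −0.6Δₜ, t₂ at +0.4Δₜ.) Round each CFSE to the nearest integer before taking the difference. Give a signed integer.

-82

In an octahedral site d⁸ (HS) is t2g^6 e_g^2, giving CFSE(oct) = -1.2Δ₀ = -116 kJ/mol.
Tetrahedral: e^4 t2^4, CFSE = 4(−0.6) + 4(+0.4) = -0.8Δₜ = -0.8 × (4/9) × 97 = -34 kJ/mol.
OSPE = -116 − (-34) = -82 kJ/mol.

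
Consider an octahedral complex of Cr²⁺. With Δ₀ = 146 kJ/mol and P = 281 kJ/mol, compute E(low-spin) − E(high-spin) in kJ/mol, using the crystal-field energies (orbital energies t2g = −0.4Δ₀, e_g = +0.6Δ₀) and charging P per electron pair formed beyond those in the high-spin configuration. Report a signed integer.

Cr sits in group 6; removing 2 electrons leaves Cr²⁺ with 6 − 2 = 4 d electrons.
In the high-spin limit (t2g^3 e_g^1) the orbital term is -0.6Δ₀ = -88 kJ/mol, with no excess pairing.
For low-spin the configuration is t2g^4 e_g^0: orbital energy -1.6 × 146 = -234 kJ/mol, and 1 additional pair relative to high-spin adds 281 kJ/mol, giving 47 kJ/mol.
The difference is 47 − (-88) = 135 kJ/mol, so high-spin lies lower.

135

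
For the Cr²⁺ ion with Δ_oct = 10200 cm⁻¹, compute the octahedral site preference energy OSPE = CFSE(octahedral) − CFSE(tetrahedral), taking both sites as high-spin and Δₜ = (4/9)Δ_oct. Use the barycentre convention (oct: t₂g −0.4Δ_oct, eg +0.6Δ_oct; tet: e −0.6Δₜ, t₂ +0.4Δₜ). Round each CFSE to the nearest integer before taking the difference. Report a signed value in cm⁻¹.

Group 6 minus oxidation state +2 gives a d⁴ configuration for Cr²⁺.
In an octahedral site d⁴ (HS) is t₂g³ eg¹, giving CFSE(oct) = -0.6Δ_oct = -6120 cm⁻¹.
In a tetrahedral site the filling is e² t₂²: CFSE(tet) = -0.4Δₜ = -0.4 × (4/9)(10200) = -1813 cm⁻¹.
OSPE = -6120 − (-1813) = -4307 cm⁻¹.

-4307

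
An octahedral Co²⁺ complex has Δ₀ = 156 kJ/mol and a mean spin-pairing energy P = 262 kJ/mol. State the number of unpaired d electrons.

Co²⁺: group 9, so d-count = 9 − 2 = 7.
Δ₀ < P, so pairing is avoided: the ground state is high-spin.
Configuration: t₂g⁵ eg².
Unpaired electrons: 3.

3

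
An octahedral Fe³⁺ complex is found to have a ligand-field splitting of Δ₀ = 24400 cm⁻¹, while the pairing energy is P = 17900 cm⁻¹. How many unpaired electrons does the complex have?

Fe sits in group 8; removing 3 electrons leaves Fe³⁺ with 8 − 3 = 5 d electrons.
With Δ₀ > P the complex is low-spin.
Filling d⁵ accordingly: t2g^5 e_g^0.
Unpaired electrons: 1.

1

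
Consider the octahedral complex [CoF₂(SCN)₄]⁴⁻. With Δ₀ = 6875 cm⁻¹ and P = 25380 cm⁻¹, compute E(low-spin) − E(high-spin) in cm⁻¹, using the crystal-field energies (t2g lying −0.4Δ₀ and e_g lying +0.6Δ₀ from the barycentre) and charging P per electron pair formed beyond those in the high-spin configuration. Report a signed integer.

Ligand charges: 2×(-1) from F⁻ and 4×(-1) from SCN⁻ sum to -6; with overall charge -4, Co is +2.
Co is in group 9, so Co²⁺ is d⁷ (9 − 2 = 7).
In the high-spin limit (t2g^5 e_g^2) the orbital term is -0.8Δ₀ = -5500 cm⁻¹, with no excess pairing.
Low-spin t2g^6 e_g^1 gives -1.8Δ₀ = -12375 cm⁻¹, but forming 1 extra pair costs 1P = 25380 cm⁻¹, so E(LS) = -12375 + 25380 = 13005 cm⁻¹.
E(LS) − E(HS) = 13005 − (-5500) = 18505 cm⁻¹.

18505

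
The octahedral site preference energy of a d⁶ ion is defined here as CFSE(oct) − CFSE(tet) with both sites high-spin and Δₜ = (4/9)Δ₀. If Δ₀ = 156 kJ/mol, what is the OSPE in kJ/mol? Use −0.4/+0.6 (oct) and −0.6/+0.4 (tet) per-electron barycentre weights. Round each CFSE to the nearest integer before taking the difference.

In an octahedral site d⁶ (HS) is t₂g⁴ eg², giving CFSE(oct) = -0.4Δ₀ = -62 kJ/mol.
Tetrahedral e³ t₂³ gives -0.6Δₜ = -0.6 × (4/9) × 156 = -42 kJ/mol.
OSPE = -62 − (-42) = -20 kJ/mol.

-20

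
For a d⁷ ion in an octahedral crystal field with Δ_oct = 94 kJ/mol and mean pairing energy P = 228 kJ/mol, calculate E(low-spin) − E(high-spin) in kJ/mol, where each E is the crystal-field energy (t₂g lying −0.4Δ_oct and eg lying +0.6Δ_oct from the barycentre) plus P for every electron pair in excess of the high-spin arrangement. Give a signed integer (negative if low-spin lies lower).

In the high-spin limit (t₂g⁵ eg²) the orbital term is -0.8Δ_oct = -75 kJ/mol, with no excess pairing.
For low-spin the configuration is t₂g⁶ eg¹: orbital energy -1.8 × 94 = -169 kJ/mol, and 1 additional pair relative to high-spin adds 228 kJ/mol, giving 59 kJ/mol.
Thus E(LS) − E(HS) = 134 kJ/mol.

134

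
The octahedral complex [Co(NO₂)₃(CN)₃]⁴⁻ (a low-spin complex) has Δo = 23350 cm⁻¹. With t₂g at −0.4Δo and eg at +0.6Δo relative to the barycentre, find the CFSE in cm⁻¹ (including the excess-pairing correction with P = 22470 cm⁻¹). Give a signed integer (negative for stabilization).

-19560

Ligand charges: 3×(-1) from NO₂⁻ and 3×(-1) from CN⁻ sum to -6; with overall charge -4, Co is +2.
Co sits in group 9; removing 2 electrons leaves Co²⁺ with 9 − 2 = 7 d electrons.
Electron filling gives t₂g⁶ eg¹.
CFSE(orbital) = 6×(-0.4Δo) + 1×(0.6Δo) = -1.8Δo; with Δo = 23350 cm⁻¹ that is -42030 cm⁻¹.
Relative to high-spin t₂g⁵ eg² (2 paired), the low-spin configuration has 1 additional pair, contributing +1 × 22470 = +22470 cm⁻¹.
Overall CFSE = -42030 + 22470 = -19560 cm⁻¹.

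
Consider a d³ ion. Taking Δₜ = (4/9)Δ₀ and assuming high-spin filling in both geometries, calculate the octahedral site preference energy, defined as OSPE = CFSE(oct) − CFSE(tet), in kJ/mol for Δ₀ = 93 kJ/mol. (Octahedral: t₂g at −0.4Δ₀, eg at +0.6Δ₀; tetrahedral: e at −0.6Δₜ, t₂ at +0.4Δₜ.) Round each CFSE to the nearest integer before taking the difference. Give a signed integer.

-79

In an octahedral site d³ (HS) is t2g^3 e_g^0, giving CFSE(oct) = -1.2Δ₀ = -112 kJ/mol.
Tetrahedral e^2 t2^1 gives -0.8Δₜ = -0.8 × (4/9) × 93 = -33 kJ/mol.
OSPE = -112 − (-33) = -79 kJ/mol.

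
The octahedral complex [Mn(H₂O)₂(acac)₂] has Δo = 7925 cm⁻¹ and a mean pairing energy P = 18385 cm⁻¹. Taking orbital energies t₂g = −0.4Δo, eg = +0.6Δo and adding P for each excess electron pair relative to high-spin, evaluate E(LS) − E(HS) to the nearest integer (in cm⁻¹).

20920

Ligand charges: 2×(+0) from H₂O and 2×(-1) from acac⁻ sum to -2; with overall charge +0, Mn is +2.
Mn sits in group 7; removing 2 electrons leaves Mn²⁺ with 7 − 2 = 5 d electrons.
High-spin: t₂g³ eg², CFSE = 0.0Δo = 0 cm⁻¹.
Low-spin t₂g⁵ eg⁰ gives -2.0Δo = -15850 cm⁻¹, but forming 2 extra pairs costs 2P = 36770 cm⁻¹, so E(LS) = -15850 + 36770 = 20920 cm⁻¹.
E(LS) − E(HS) = 20920 − (0) = 20920 cm⁻¹.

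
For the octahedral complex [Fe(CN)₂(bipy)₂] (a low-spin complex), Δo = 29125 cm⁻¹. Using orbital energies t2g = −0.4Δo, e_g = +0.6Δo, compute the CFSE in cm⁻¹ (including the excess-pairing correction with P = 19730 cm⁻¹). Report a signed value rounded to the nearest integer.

-30440

Ligand charges: 2×(-1) from CN⁻ and 2×(+0) from bipy sum to -2; with overall charge +0, Fe is +2.
Group 8 minus oxidation state +2 gives a d⁶ configuration for Fe²⁺.
Configuration: t2g^6 e_g^0.
The orbital stabilization is -2.4Δo = -2.4 × 29125 = -69900 cm⁻¹.
Pairing penalty: 3 pairs vs 1 in the high-spin reference → 2 extra × P = 39460 cm⁻¹.
Combining: -69900 + 39460 = -30440 cm⁻¹.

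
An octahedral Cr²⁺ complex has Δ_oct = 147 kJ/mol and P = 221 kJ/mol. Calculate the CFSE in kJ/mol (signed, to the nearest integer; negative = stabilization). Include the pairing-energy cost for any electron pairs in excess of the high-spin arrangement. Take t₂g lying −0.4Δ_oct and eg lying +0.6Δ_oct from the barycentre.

Group 6 minus oxidation state +2 gives a d⁴ configuration for Cr²⁺.
With Δ_oct < P the complex is high-spin.
Configuration: t₂g³ eg¹.
Orbital CFSE = -0.6Δ_oct = -0.6 × 147 = -88 kJ/mol.
High-spin has no excess pairs, so no pairing correction applies.

-88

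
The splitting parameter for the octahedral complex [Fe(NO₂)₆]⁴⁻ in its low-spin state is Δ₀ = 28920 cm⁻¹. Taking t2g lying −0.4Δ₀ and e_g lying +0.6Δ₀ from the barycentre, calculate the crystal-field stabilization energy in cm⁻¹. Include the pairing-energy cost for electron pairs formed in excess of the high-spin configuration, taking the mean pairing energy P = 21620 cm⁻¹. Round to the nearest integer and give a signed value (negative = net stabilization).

-26168

Each NO₂⁻ contributes -1; 6 × (-1) = -6. With overall charge -4, Fe is in the +2 oxidation state.
Fe sits in group 8; removing 2 electrons leaves Fe²⁺ with 8 − 2 = 6 d electrons.
Configuration: t2g^6 e_g^0.
Orbital CFSE = 6(-0.4) + 0(0.6) = -2.4Δ₀ = -2.4 × 28920 = -69408 cm⁻¹.
Pairing penalty: 3 pairs vs 1 in the high-spin reference → 2 extra × P = 43240 cm⁻¹.
Net CFSE = -69408 + 43240 = -26168 cm⁻¹.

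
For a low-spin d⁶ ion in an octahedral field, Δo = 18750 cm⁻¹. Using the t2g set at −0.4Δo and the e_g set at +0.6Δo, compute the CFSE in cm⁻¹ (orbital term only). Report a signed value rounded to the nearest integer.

-45000

Configuration: t2g^6 e_g^0.
Orbital CFSE = 6(-0.4) + 0(0.6) = -2.4Δo = -2.4 × 18750 = -45000 cm⁻¹.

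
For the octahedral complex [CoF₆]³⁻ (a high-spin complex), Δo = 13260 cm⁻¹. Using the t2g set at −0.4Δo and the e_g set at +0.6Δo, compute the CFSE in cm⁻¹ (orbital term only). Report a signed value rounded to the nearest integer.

-5304

Each F⁻ contributes -1; 6 × (-1) = -6. With overall charge -3, Co is in the +3 oxidation state.
Co³⁺: group 9, so d-count = 9 − 3 = 6.
Electron filling gives t2g^4 e_g^2.
Orbital CFSE = 4(-0.4) + 2(0.6) = -0.4Δo = -0.4 × 13260 = -5304 cm⁻¹.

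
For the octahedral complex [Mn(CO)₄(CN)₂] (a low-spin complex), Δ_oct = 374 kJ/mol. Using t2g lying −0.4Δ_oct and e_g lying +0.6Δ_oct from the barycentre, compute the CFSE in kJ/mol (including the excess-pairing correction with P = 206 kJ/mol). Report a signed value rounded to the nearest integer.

-336

Ligand charges: 4×(+0) from CO and 2×(-1) from CN⁻ sum to -2; with overall charge +0, Mn is +2.
Mn is in group 7, so Mn²⁺ is d⁵ (7 − 2 = 5).
Configuration: t2g^5 e_g^0.
The orbital stabilization is -2.0Δ_oct = -2.0 × 374 = -748 kJ/mol.
Relative to high-spin t2g^3 e_g^2 (0 paired), the low-spin configuration has 2 additional pairs, contributing +2 × 206 = +412 kJ/mol.
Combining: -748 + 412 = -336 kJ/mol.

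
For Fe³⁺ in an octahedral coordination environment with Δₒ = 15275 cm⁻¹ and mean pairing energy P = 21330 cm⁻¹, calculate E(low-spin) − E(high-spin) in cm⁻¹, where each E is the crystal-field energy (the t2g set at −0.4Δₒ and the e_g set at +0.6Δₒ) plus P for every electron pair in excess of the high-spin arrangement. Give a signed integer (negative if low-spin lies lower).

12110

Fe sits in group 8; removing 3 electrons leaves Fe³⁺ with 8 − 3 = 5 d electrons.
In the high-spin limit (t2g^3 e_g^2) the orbital term is 0.0Δₒ = 0 cm⁻¹, with no excess pairing.
Low-spin: t2g^5 e_g^0, orbital CFSE = -2.0Δₒ = -30550 cm⁻¹; plus 2 excess pairs × P = +42660 cm⁻¹; total 12110 cm⁻¹.
E(LS) − E(HS) = 12110 − (0) = 12110 cm⁻¹.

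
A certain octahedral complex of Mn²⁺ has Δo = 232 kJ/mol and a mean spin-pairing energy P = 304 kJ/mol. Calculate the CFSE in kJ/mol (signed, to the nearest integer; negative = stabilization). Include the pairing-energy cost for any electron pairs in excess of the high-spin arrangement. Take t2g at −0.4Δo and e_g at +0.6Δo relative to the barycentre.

Mn is in group 7, so Mn²⁺ is d⁵ (7 − 2 = 5).
Here Δo < P (232 < 304), so the high-spin state is favoured.
Configuration: t2g^3 e_g^2.
Orbital CFSE = 0.0Δo = 0.0 × 232 = 0 kJ/mol.
High-spin has no excess pairs, so no pairing correction applies.

0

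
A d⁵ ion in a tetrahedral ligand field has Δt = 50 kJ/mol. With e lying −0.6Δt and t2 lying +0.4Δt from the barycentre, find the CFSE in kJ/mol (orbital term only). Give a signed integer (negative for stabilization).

Tetrahedral splitting is small, so the complex is high-spin.
The d⁵ electrons fill as e^2 t2^3.
CFSE(orbital) = 2×(-0.6Δt) + 3×(0.4Δt) = 0.0Δt; with Δt = 50 kJ/mol that is 0 kJ/mol.

0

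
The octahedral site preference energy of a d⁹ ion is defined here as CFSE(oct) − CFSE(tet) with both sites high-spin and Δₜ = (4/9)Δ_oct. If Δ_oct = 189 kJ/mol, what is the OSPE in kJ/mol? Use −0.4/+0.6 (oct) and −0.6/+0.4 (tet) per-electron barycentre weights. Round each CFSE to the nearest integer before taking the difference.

-79

In an octahedral site d⁹ (HS) is t₂g⁶ eg³, giving CFSE(oct) = -0.6Δ_oct = -113 kJ/mol.
Tetrahedral: e⁴ t₂⁵, CFSE = 4(−0.6) + 5(+0.4) = -0.4Δₜ = -0.4 × (4/9) × 189 = -34 kJ/mol.
OSPE = CFSE(oct) − CFSE(tet) = -113 − (-34) = -79 kJ/mol.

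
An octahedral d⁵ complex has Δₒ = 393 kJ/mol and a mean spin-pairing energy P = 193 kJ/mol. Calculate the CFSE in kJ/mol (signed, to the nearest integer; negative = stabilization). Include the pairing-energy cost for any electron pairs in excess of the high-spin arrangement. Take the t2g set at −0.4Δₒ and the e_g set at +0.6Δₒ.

Δₒ > P, so pairing is preferred: the ground state is low-spin.
Configuration: t2g^5 e_g^0.
Orbital CFSE = -2.0Δₒ = -2.0 × 393 = -786 kJ/mol.
Excess pairs vs high-spin: 2 − 0 = 2; pairing cost = +386 kJ/mol.
Net CFSE = -786 + 386 = -400 kJ/mol.

-400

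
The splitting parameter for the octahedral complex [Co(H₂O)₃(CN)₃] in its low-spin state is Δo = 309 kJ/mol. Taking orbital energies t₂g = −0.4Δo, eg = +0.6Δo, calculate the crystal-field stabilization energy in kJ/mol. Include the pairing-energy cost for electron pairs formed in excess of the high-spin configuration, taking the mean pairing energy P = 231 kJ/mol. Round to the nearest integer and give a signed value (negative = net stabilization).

-280

Ligand charges: 3×(+0) from H₂O and 3×(-1) from CN⁻ sum to -3; with overall charge +0, Co is +3.
Group 9 minus oxidation state +3 gives a d⁶ configuration for Co³⁺.
The d⁶ electrons fill as t₂g⁶ eg⁰.
The orbital stabilization is -2.4Δo = -2.4 × 309 = -742 kJ/mol.
High-spin d⁶ would be t₂g⁴ eg² with 1 pair; low-spin has 3, so 2 excess pairs cost +2P = +462 kJ/mol.
Combining: -742 + 462 = -280 kJ/mol.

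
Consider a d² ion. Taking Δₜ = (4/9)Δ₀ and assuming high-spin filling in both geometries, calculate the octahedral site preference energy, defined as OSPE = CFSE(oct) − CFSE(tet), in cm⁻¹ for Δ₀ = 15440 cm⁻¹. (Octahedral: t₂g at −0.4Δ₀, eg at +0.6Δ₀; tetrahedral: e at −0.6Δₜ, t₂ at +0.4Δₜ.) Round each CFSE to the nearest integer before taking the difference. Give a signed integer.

-4117

In an octahedral site d² (HS) is t₂g² eg⁰, giving CFSE(oct) = -0.8Δ₀ = -12352 cm⁻¹.
Tetrahedral e² t₂⁰ gives -1.2Δₜ = -1.2 × (4/9) × 15440 = -8235 cm⁻¹.
OSPE = -12352 − (-8235) = -4117 cm⁻¹.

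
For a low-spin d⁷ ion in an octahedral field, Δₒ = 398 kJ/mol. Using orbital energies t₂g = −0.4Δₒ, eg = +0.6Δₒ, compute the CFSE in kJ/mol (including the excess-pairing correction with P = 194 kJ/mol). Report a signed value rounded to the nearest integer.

The d⁷ electrons fill as t₂g⁶ eg¹.
CFSE(orbital) = 6×(-0.4Δₒ) + 1×(0.6Δₒ) = -1.8Δₒ; with Δₒ = 398 kJ/mol that is -716 kJ/mol.
High-spin d⁷ would be t₂g⁵ eg² with 2 pairs; low-spin has 3, so 1 excess pair costs +1P = +194 kJ/mol.
Overall CFSE = -716 + 194 = -522 kJ/mol.

-522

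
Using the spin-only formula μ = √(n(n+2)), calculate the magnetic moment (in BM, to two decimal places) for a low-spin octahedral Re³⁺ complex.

2.83 BM

Group 7 minus oxidation state +3 gives a d⁴ configuration for Re³⁺.
Configuration: t2g^4 e_g^0 → 2 unpaired electrons.
μ(spin-only) = √[2(2+2)] = √8 ≈ 2.83 BM.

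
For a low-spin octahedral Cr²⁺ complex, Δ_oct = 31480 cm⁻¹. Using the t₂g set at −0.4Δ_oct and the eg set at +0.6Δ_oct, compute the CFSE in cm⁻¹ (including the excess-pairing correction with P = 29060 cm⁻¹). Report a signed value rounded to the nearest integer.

Cr sits in group 6; removing 2 electrons leaves Cr²⁺ with 6 − 2 = 4 d electrons.
Configuration: t₂g⁴ eg⁰.
Orbital CFSE = 4(-0.4) + 0(0.6) = -1.6Δ_oct = -1.6 × 31480 = -50368 cm⁻¹.
High-spin d⁴ would be t₂g³ eg¹ with 0 pairs; low-spin has 1, so 1 excess pair costs +1P = +29060 cm⁻¹.
Overall CFSE = -50368 + 29060 = -21308 cm⁻¹.

-21308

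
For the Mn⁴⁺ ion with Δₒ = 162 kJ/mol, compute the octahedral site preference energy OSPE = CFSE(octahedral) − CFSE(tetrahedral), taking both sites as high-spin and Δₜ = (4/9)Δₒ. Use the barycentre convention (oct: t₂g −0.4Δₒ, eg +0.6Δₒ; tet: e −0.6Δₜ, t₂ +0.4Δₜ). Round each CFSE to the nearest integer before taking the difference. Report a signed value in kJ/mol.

Mn⁴⁺: group 7, so d-count = 7 − 4 = 3.
In an octahedral site d³ (HS) is t₂g³ eg⁰, giving CFSE(oct) = -1.2Δₒ = -194 kJ/mol.
Tetrahedral: e² t₂¹, CFSE = 2(−0.6) + 1(+0.4) = -0.8Δₜ = -0.8 × (4/9) × 162 = -58 kJ/mol.
OSPE = -194 − (-58) = -136 kJ/mol.

-136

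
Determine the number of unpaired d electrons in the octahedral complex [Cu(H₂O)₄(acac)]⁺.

1

Ligand charges: 4×(+0) from H₂O and 1×(-1) from acac⁻ sum to -1; with overall charge +1, Cu is +2.
Cu is in group 11, so Cu²⁺ is d⁹ (11 − 2 = 9).
Configuration: t2g^6 e_g^3, giving 1 unpaired electron.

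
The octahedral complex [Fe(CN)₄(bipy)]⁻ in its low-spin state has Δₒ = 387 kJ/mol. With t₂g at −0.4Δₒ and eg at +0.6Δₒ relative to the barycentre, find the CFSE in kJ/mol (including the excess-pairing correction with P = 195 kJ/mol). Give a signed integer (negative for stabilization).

-384

Ligand charges: 4×(-1) from CN⁻ and 1×(+0) from bipy sum to -4; with overall charge -1, Fe is +3.
Group 8 minus oxidation state +3 gives a d⁵ configuration for Fe³⁺.
Electron filling gives t₂g⁵ eg⁰.
CFSE(orbital) = 5×(-0.4Δₒ) + 0×(0.6Δₒ) = -2.0Δₒ; with Δₒ = 387 kJ/mol that is -774 kJ/mol.
High-spin d⁵ would be t₂g³ eg² with 0 pairs; low-spin has 2, so 2 excess pairs cost +2P = +390 kJ/mol.
Overall CFSE = -774 + 390 = -384 kJ/mol.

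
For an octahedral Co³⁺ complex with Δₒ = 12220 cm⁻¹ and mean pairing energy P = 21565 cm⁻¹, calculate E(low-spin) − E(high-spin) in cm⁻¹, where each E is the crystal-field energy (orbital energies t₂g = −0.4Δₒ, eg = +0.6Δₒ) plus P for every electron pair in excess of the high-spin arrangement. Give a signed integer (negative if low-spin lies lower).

Co³⁺: group 9, so d-count = 9 − 3 = 6.
High-spin d⁶ fills as t₂g⁴ eg² with CFSE 4(−0.4) + 2(+0.6) = -0.4Δₒ = -4888 cm⁻¹.
Low-spin t₂g⁶ eg⁰ gives -2.4Δₒ = -29328 cm⁻¹, but forming 2 extra pairs costs 2P = 43130 cm⁻¹, so E(LS) = -29328 + 43130 = 13802 cm⁻¹.
The difference is 13802 − (-4888) = 18690 cm⁻¹, so high-spin lies lower.

18690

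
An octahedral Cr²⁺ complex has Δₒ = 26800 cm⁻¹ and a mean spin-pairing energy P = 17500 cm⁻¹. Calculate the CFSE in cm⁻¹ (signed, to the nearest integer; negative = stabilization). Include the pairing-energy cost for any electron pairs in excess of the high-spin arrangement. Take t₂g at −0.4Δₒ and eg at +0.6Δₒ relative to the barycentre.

-25380

Cr sits in group 6; removing 2 electrons leaves Cr²⁺ with 6 − 2 = 4 d electrons.
Δₒ > P, so pairing is preferred: the ground state is low-spin.
That gives t₂g⁴ eg⁰.
Orbital CFSE = -1.6Δₒ = -1.6 × 26800 = -42880 cm⁻¹.
Excess pairs vs high-spin: 1 − 0 = 1; pairing cost = +17500 cm⁻¹.
Net CFSE = -42880 + 17500 = -25380 cm⁻¹.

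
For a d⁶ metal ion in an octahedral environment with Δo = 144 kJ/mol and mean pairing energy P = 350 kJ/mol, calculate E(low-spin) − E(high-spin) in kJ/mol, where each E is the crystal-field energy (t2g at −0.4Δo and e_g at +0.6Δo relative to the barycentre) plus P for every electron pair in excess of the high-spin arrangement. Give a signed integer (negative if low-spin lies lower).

In the high-spin limit (t2g^4 e_g^2) the orbital term is -0.4Δo = -58 kJ/mol, with no excess pairing.
Low-spin t2g^6 e_g^0 gives -2.4Δo = -346 kJ/mol, but forming 2 extra pairs costs 2P = 700 kJ/mol, so E(LS) = -346 + 700 = 354 kJ/mol.
Thus E(LS) − E(HS) = 412 kJ/mol.

412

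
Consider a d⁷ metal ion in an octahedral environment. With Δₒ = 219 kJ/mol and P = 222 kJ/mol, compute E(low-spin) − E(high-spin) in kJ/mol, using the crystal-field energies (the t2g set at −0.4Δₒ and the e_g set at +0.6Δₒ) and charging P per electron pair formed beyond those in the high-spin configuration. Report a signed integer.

3

High-spin d⁷ fills as t2g^5 e_g^2 with CFSE 5(−0.4) + 2(+0.6) = -0.8Δₒ = -175 kJ/mol.
Low-spin t2g^6 e_g^1 gives -1.8Δₒ = -394 kJ/mol, but forming 1 extra pair costs 1P = 222 kJ/mol, so E(LS) = -394 + 222 = -172 kJ/mol.
E(LS) − E(HS) = -172 − (-175) = 3 kJ/mol.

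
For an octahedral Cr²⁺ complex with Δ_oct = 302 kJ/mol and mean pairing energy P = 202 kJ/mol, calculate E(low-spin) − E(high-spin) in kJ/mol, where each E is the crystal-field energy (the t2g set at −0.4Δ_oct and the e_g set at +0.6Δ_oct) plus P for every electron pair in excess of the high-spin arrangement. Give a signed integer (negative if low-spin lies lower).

Group 6 minus oxidation state +2 gives a d⁴ configuration for Cr²⁺.
High-spin d⁴ fills as t2g^3 e_g^1 with CFSE 3(−0.4) + 1(+0.6) = -0.6Δ_oct = -181 kJ/mol.
Low-spin: t2g^4 e_g^0, orbital CFSE = -1.6Δ_oct = -483 kJ/mol; plus 1 excess pair × P = +202 kJ/mol; total -281 kJ/mol.
E(LS) − E(HS) = -281 − (-181) = -100 kJ/mol.

-100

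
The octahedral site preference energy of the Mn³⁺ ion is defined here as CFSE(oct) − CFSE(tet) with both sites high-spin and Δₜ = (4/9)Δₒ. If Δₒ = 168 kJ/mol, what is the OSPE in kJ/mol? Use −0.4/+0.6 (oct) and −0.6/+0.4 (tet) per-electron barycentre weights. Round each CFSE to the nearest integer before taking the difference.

-71

Mn sits in group 7; removing 3 electrons leaves Mn³⁺ with 7 − 3 = 4 d electrons.
Octahedral (high-spin): t₂g³ eg¹, CFSE = 3(−0.4) + 1(+0.6) = -0.6Δₒ = -0.6 × 168 = -101 kJ/mol.
Tetrahedral e² t₂² gives -0.4Δₜ = -0.4 × (4/9) × 168 = -30 kJ/mol.
Subtracting, OSPE = -101 − (-30) = -71 kJ/mol.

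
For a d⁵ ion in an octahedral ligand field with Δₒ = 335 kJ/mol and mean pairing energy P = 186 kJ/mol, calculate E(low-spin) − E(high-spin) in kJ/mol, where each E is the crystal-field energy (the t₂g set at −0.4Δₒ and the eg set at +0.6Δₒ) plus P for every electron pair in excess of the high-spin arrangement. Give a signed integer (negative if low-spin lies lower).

In the high-spin limit (t₂g³ eg²) the orbital term is 0.0Δₒ = 0 kJ/mol, with no excess pairing.
Low-spin: t₂g⁵ eg⁰, orbital CFSE = -2.0Δₒ = -670 kJ/mol; plus 2 excess pairs × P = +372 kJ/mol; total -298 kJ/mol.
Thus E(LS) − E(HS) = -298 kJ/mol.

-298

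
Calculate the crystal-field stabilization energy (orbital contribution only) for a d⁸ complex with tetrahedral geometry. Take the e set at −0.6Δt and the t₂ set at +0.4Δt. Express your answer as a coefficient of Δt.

-0.8 Δt

Tetrahedral fields are weak (Δₜ ≈ 4/9 Δₒ), so electrons fill high-spin.
Configuration: e⁴ t₂⁴.
CFSE = 4(-0.6Δt) + 4(0.4Δt) = -2.4Δt + 1.6Δt = -0.8Δt.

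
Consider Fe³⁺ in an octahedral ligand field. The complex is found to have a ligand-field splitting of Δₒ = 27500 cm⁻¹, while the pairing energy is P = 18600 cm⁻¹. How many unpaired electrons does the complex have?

Fe is in group 8, so Fe³⁺ is d⁵ (8 − 3 = 5).
Since Δₒ = 27500 cm⁻¹ > P = 18600 cm⁻¹, the complex adopts the low-spin configuration.
Configuration: t2g^5 e_g^0.
Unpaired electrons: 1.

1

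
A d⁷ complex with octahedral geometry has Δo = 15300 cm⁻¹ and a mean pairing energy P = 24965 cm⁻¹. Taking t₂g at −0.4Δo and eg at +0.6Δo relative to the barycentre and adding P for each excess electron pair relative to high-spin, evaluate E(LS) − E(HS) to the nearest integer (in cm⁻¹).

9665

High-spin: t₂g⁵ eg², CFSE = -0.8Δo = -12240 cm⁻¹.
Low-spin t₂g⁶ eg¹ gives -1.8Δo = -27540 cm⁻¹, but forming 1 extra pair costs 1P = 24965 cm⁻¹, so E(LS) = -27540 + 24965 = -2575 cm⁻¹.
Thus E(LS) − E(HS) = 9665 cm⁻¹.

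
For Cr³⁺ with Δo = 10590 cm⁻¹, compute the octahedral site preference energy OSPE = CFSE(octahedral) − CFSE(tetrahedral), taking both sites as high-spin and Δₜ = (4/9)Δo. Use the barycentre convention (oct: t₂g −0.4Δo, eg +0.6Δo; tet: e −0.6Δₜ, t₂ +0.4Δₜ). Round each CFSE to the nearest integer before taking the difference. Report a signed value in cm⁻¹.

Group 6 minus oxidation state +3 gives a d³ configuration for Cr³⁺.
Octahedral (high-spin): t2g^3 e_g^0, CFSE = 3(−0.4) + 0(+0.6) = -1.2Δo = -1.2 × 10590 = -12708 cm⁻¹.
Tetrahedral: e^2 t2^1, CFSE = 2(−0.6) + 1(+0.4) = -0.8Δₜ = -0.8 × (4/9) × 10590 = -3765 cm⁻¹.
OSPE = -12708 − (-3765) = -8943 cm⁻¹.

-8943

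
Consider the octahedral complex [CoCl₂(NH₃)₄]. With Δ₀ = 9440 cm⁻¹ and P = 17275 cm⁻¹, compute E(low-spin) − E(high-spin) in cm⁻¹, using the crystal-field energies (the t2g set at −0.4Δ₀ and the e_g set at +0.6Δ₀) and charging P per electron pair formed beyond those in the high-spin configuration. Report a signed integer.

7835

Ligand charges: 2×(-1) from Cl⁻ and 4×(+0) from NH₃ sum to -2; with overall charge +0, Co is +2.
Co is in group 9, so Co²⁺ is d⁷ (9 − 2 = 7).
High-spin d⁷ fills as t2g^5 e_g^2 with CFSE 5(−0.4) + 2(+0.6) = -0.8Δ₀ = -7552 cm⁻¹.
For low-spin the configuration is t2g^6 e_g^1: orbital energy -1.8 × 9440 = -16992 cm⁻¹, and 1 additional pair relative to high-spin adds 17275 cm⁻¹, giving 283 cm⁻¹.
Thus E(LS) − E(HS) = 7835 cm⁻¹.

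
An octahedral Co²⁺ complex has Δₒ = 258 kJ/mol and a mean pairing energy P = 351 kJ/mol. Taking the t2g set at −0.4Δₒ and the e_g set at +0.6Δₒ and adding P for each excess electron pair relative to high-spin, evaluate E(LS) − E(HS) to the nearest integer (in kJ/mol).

93

Co²⁺: group 9, so d-count = 9 − 2 = 7.
High-spin: t2g^5 e_g^2, CFSE = -0.8Δₒ = -206 kJ/mol.
Low-spin t2g^6 e_g^1 gives -1.8Δₒ = -464 kJ/mol, but forming 1 extra pair costs 1P = 351 kJ/mol, so E(LS) = -464 + 351 = -113 kJ/mol.
Thus E(LS) − E(HS) = 93 kJ/mol.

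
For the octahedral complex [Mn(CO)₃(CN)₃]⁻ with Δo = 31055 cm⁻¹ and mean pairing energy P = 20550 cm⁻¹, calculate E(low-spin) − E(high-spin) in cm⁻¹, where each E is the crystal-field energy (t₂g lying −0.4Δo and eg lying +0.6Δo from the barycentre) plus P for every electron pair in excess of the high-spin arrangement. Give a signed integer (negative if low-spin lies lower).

Ligand charges: 3×(+0) from CO and 3×(-1) from CN⁻ sum to -3; with overall charge -1, Mn is +2.
Mn sits in group 7; removing 2 electrons leaves Mn²⁺ with 7 − 2 = 5 d electrons.
In the high-spin limit (t₂g³ eg²) the orbital term is 0.0Δo = 0 cm⁻¹, with no excess pairing.
For low-spin the configuration is t₂g⁵ eg⁰: orbital energy -2.0 × 31055 = -62110 cm⁻¹, and 2 additional pairs relative to high-spin add 41100 cm⁻¹, giving -21010 cm⁻¹.
Thus E(LS) − E(HS) = -21010 cm⁻¹.

-21010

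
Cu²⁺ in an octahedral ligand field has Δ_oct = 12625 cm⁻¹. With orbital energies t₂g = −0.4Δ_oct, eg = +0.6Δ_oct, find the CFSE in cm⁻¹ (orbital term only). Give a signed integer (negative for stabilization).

Cu²⁺: group 11, so d-count = 11 − 2 = 9.
For octahedral d⁹ the high- and low-spin configurations coincide.
Electron filling gives t₂g⁶ eg³.
CFSE(orbital) = 6×(-0.4Δ_oct) + 3×(0.6Δ_oct) = -0.6Δ_oct; with Δ_oct = 12625 cm⁻¹ that is -7575 cm⁻¹.

-7575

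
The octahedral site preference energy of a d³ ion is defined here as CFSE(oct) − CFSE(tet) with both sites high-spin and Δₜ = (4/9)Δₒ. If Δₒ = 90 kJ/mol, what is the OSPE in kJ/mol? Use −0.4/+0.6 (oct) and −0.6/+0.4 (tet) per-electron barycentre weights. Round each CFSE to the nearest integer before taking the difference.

Octahedral (high-spin): t₂g³ eg⁰, CFSE = 3(−0.4) + 0(+0.6) = -1.2Δₒ = -1.2 × 90 = -108 kJ/mol.
Tetrahedral e² t₂¹ gives -0.8Δₜ = -0.8 × (4/9) × 90 = -32 kJ/mol.
OSPE = -108 − (-32) = -76 kJ/mol.

-76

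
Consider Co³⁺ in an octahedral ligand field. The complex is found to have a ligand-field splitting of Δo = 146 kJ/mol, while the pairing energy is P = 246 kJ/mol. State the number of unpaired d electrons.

Co³⁺: group 9, so d-count = 9 − 3 = 6.
Here Δo < P (146 < 246), so the high-spin state is favoured.
That gives t2g^4 e_g^2.
Unpaired electrons: 4.

4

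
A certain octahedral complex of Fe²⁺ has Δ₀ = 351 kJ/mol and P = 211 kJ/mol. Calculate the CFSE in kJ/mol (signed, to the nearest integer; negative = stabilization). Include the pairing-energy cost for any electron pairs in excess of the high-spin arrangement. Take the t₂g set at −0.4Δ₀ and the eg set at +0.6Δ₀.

-420

Fe is in group 8, so Fe²⁺ is d⁶ (8 − 2 = 6).
Since Δ₀ = 351 kJ/mol > P = 211 kJ/mol, the complex adopts the low-spin configuration.
Filling d⁶ accordingly: t₂g⁶ eg⁰.
Orbital CFSE = -2.4Δ₀ = -2.4 × 351 = -842 kJ/mol.
Excess pairs vs high-spin: 3 − 1 = 2; pairing cost = +422 kJ/mol.
Net CFSE = -842 + 422 = -420 kJ/mol.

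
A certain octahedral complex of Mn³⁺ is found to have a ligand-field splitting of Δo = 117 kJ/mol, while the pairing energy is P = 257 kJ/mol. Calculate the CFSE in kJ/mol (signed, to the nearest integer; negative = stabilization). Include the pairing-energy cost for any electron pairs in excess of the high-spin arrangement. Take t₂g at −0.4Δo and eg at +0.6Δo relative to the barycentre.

Group 7 minus oxidation state +3 gives a d⁴ configuration for Mn³⁺.
Δo < P, so pairing is avoided: the ground state is high-spin.
That gives t₂g³ eg¹.
Orbital CFSE = -0.6Δo = -0.6 × 117 = -70 kJ/mol.
High-spin has no excess pairs, so no pairing correction applies.

-70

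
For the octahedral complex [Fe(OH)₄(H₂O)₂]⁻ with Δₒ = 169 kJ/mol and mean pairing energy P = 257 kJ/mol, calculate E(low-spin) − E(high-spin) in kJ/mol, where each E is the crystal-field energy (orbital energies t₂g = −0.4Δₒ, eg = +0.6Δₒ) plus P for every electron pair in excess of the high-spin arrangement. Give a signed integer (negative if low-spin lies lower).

Ligand charges: 4×(-1) from OH⁻ and 2×(+0) from H₂O sum to -4; with overall charge -1, Fe is +3.
Group 8 minus oxidation state +3 gives a d⁵ configuration for Fe³⁺.
High-spin d⁵ fills as t₂g³ eg² with CFSE 3(−0.4) + 2(+0.6) = 0.0Δₒ = 0 kJ/mol.
Low-spin t₂g⁵ eg⁰ gives -2.0Δₒ = -338 kJ/mol, but forming 2 extra pairs costs 2P = 514 kJ/mol, so E(LS) = -338 + 514 = 176 kJ/mol.
The difference is 176 − (0) = 176 kJ/mol, so high-spin lies lower.

176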